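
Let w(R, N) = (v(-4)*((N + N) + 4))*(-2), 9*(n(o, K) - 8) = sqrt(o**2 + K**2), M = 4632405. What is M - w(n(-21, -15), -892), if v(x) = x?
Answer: 4646645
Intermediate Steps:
n(o, K) = 8 + sqrt(K**2 + o**2)/9 (n(o, K) = 8 + sqrt(o**2 + K**2)/9 = 8 + sqrt(K**2 + o**2)/9)
w(R, N) = 32 + 16*N (w(R, N) = -4*((N + N) + 4)*(-2) = -4*(2*N + 4)*(-2) = -4*(4 + 2*N)*(-2) = (-16 - 8*N)*(-2) = 32 + 16*N)
M - w(n(-21, -15), -892) = 4632405 - (32 + 16*(-892)) = 4632405 - (32 - 14272) = 4632405 - 1*(-14240) = 4632405 + 14240 = 4646645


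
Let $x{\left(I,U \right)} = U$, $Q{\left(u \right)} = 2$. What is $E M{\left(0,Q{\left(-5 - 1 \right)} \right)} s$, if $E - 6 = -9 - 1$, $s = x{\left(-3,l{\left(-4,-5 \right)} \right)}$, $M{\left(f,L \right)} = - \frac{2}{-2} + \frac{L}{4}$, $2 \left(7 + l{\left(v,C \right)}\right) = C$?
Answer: $57$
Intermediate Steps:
$l{\left(v,C \right)} = -7 + \frac{C}{2}$
$M{\left(f,L \right)} = 1 + \frac{L}{4}$ ($M{\left(f,L \right)} = \left(-2\right) \left(- \frac{1}{2}\right) + L \frac{1}{4} = 1 + \frac{L}{4}$)
$s = - \frac{19}{2}$ ($s = -7 + \frac{1}{2} \left(-5\right) = -7 - \frac{5}{2} = - \frac{19}{2} \approx -9.5$)
$E = -4$ ($E = 6 - 10 = -4$)
$E M{\left(0,Q{\left(-5 - 1 \right)} \right)} s = - 4 \left(1 + \frac{1}{4} \cdot 2\right) \left(- \frac{19}{2}\right) = - 4 \left(1 + \frac{1}{2}\right) \left(- \frac{19}{2}\right) = \left(-4\right) \frac{3}{2} \left(- \frac{19}{2}\right) = \left(-6\right) \left(- \frac{19}{2}\right) = 57$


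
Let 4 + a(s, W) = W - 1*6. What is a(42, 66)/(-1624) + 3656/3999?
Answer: 102025/115971 ≈ 0.87975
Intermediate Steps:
a(s, W) = -10 + W (a(s, W) = -4 + (W - 1*6) = -4 + (W - 6) = -4 + (-6 + W) = -10 + W)
a(42, 66)/(-1624) + 3656/3999 = (-10 + 66)/(-1624) + 3656/3999 = 56*(-1/1624) + 3656*(1/3999) = -1/29 + 3656/3999 = 102025/115971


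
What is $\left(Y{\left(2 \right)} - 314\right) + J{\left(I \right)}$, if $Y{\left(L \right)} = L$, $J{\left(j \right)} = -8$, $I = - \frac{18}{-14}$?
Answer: $-320$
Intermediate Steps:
$I = \frac{9}{7}$ ($I = \left(-18\right) \left(- \frac{1}{14}\right) = \frac{9}{7} \approx 1.2857$)
$\left(Y{\left(2 \right)} - 314\right) + J{\left(I \right)} = \left(2 - 314\right) - 8 = -312 - 8 = -320$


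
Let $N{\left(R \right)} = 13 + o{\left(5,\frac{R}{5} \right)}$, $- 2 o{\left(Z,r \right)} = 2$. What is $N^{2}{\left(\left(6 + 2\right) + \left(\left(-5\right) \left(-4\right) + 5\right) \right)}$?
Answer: $144$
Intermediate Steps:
$o{\left(Z,r \right)} = -1$ ($o{\left(Z,r \right)} = \left(- \frac{1}{2}\right) 2 = -1$)
$N{\left(R \right)} = 12$ ($N{\left(R \right)} = 13 - 1 = 12$)
$N^{2}{\left(\left(6 + 2\right) + \left(\left(-5\right) \left(-4\right) + 5\right) \right)} = 12^{2} = 144$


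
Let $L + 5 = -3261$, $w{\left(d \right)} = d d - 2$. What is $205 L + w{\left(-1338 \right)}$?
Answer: $1120712$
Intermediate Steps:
$w{\left(d \right)} = -2 + d^{2}$ ($w{\left(d \right)} = d^{2} - 2 = -2 + d^{2}$)
$L = -3266$ ($L = -5 - 3261 = -3266$)
$205 L + w{\left(-1338 \right)} = 205 \left(-3266\right) - \left(2 - \left(-1338\right)^{2}\right) = -669530 + \left(-2 + 1790244\right) = -669530 + 1790242 = 1120712$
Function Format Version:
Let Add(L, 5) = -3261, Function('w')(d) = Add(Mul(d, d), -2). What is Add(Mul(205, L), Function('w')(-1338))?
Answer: 1120712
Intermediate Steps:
Function('w')(d) = Add(-2, Pow(d, 2)) (Function('w')(d) = Add(Pow(d, 2), -2) = Add(-2, Pow(d, 2)))
L = -3266 (L = Add(-5, -3261) = -3266)
Add(Mul(205, L), Function('w')(-1338)) = Add(Mul(205, -3266), Add(-2, Pow(-1338, 2))) = Add(-669530, Add(-2, 1790244)) = Add(-669530, 1790242) = 1120712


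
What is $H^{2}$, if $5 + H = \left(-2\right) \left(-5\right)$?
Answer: $25$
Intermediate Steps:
$H = 5$ ($H = -5 - -10 = -5 + 10 = 5$)
$H^{2} = 5^{2} = 25$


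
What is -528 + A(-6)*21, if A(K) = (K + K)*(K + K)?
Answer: 2496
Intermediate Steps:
A(K) = 4*K² (A(K) = (2*K)*(2*K) = 4*K²)
-528 + A(-6)*21 = -528 + (4*(-6)²)*21 = -528 + (4*36)*21 = -528 + 144*21 = -528 + 3024 = 2496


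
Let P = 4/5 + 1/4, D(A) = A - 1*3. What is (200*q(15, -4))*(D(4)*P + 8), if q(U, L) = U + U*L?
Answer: -81450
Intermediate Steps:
D(A) = -3 + A (D(A) = A - 3 = -3 + A)
P = 21/20 (P = 4*(⅕) + 1*(¼) = ⅘ + ¼ = 21/20 ≈ 1.0500)
q(U, L) = U + L*U
(200*q(15, -4))*(D(4)*P + 8) = (200*(15*(1 - 4)))*((-3 + 4)*(21/20) + 8) = (200*(15*(-3)))*(1*(21/20) + 8) = (200*(-45))*(21/20 + 8) = -9000*181/20 = -81450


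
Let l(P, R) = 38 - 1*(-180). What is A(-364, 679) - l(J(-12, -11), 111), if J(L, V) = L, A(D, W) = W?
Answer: 461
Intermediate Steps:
l(P, R) = 218 (l(P, R) = 38 + 180 = 218)
A(-364, 679) - l(J(-12, -11), 111) = 679 - 1*218 = 679 - 218 = 461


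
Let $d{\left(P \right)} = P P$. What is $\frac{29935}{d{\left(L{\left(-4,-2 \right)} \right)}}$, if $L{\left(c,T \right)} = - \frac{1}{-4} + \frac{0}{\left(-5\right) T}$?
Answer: $478960$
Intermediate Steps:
$L{\left(c,T \right)} = \frac{1}{4}$ ($L{\left(c,T \right)} = \left(-1\right) \left(- \frac{1}{4}\right) + 0 \left(- \frac{1}{5 T}\right) = \frac{1}{4} + 0 = \frac{1}{4}$)
$d{\left(P \right)} = P^{2}$
$\frac{29935}{d{\left(L{\left(-4,-2 \right)} \right)}} = \frac{29935}{\left(\frac{1}{4}\right)^{2}} = 29935 \frac{1}{\frac{1}{16}} = 29935 \cdot 16 = 478960$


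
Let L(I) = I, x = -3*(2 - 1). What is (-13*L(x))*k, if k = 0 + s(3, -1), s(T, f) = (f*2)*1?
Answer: -78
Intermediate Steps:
s(T, f) = 2*f (s(T, f) = (2*f)*1 = 2*f)
x = -3 (x = -3*1 = -3)
k = -2 (k = 0 + 2*(-1) = 0 - 2 = -2)
(-13*L(x))*k = -13*(-3)*(-2) = 39*(-2) = -78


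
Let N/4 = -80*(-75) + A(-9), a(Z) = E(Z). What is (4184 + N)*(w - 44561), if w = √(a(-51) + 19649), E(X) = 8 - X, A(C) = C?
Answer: -1254303028 + 56296*√4927 ≈ -1.2504e+9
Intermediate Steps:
a(Z) = 8 - Z
w = 2*√4927 (w = √((8 - 1*(-51)) + 19649) = √((8 + 51) + 19649) = √(59 + 19649) = √19708 = 2*√4927 ≈ 140.39)
N = 23964 (N = 4*(-80*(-75) - 9) = 4*(6000 - 9) = 4*5991 = 23964)
(4184 + N)*(w - 44561) = (4184 + 23964)*(2*√4927 - 44561) = 28148*(-44561 + 2*√4927) = -1254303028 + 56296*√4927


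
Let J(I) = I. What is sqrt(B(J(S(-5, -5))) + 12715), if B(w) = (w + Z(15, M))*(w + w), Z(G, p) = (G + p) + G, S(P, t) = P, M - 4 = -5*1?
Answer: 5*sqrt(499) ≈ 111.69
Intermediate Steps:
M = -1 (M = 4 - 5*1 = 4 - 5 = -1)
Z(G, p) = p + 2*G
B(w) = 2*w*(29 + w) (B(w) = (w + (-1 + 2*15))*(w + w) = (w + (-1 + 30))*(2*w) = (w + 29)*(2*w) = (29 + w)*(2*w) = 2*w*(29 + w))
sqrt(B(J(S(-5, -5))) + 12715) = sqrt(2*(-5)*(29 - 5) + 12715) = sqrt(2*(-5)*24 + 12715) = sqrt(-240 + 12715) = sqrt(12475) = 5*sqrt(499)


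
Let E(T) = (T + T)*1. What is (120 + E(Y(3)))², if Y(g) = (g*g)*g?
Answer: 30276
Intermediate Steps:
Y(g) = g³ (Y(g) = g²*g = g³)
E(T) = 2*T (E(T) = (2*T)*1 = 2*T)
(120 + E(Y(3)))² = (120 + 2*3³)² = (120 + 2*27)² = (120 + 54)² = 174² = 30276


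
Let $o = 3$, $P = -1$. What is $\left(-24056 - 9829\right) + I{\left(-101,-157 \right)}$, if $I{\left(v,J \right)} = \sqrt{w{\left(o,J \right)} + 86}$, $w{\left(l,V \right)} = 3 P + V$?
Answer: $-33885 + i \sqrt{74} \approx -33885.0 + 8.6023 i$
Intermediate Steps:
$w{\left(l,V \right)} = -3 + V$ ($w{\left(l,V \right)} = 3 \left(-1\right) + V = -3 + V$)
$I{\left(v,J \right)} = \sqrt{83 + J}$ ($I{\left(v,J \right)} = \sqrt{\left(-3 + J\right) + 86} = \sqrt{83 + J}$)
$\left(-24056 - 9829\right) + I{\left(-101,-157 \right)} = \left(-24056 - 9829\right) + \sqrt{83 - 157} = -33885 + \sqrt{-74} = -33885 + i \sqrt{74}$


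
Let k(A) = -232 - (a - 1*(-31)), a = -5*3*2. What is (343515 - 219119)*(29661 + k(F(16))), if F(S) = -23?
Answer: 3660725488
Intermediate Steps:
a = -30 (a = -15*2 = -30)
k(A) = -233 (k(A) = -232 - (-30 - 1*(-31)) = -232 - (-30 + 31) = -232 - 1*1 = -232 - 1 = -233)
(343515 - 219119)*(29661 + k(F(16))) = (343515 - 219119)*(29661 - 233) = 124396*29428 = 3660725488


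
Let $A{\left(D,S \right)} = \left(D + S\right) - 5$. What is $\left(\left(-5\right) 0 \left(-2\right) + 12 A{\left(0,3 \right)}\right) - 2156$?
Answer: $-2180$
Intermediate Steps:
$A{\left(D,S \right)} = -5 + D + S$
$\left(\left(-5\right) 0 \left(-2\right) + 12 A{\left(0,3 \right)}\right) - 2156 = \left(\left(-5\right) 0 \left(-2\right) + 12 \left(-5 + 0 + 3\right)\right) - 2156 = \left(0 \left(-2\right) + 12 \left(-2\right)\right) - 2156 = \left(0 - 24\right) - 2156 = -24 - 2156 = -2180$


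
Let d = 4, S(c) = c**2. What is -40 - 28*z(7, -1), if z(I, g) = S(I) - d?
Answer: -1300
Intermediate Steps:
z(I, g) = -4 + I**2 (z(I, g) = I**2 - 1*4 = I**2 - 4 = -4 + I**2)
-40 - 28*z(7, -1) = -40 - 28*(-4 + 7**2) = -40 - 28*(-4 + 49) = -40 - 28*45 = -40 - 1260 = -1300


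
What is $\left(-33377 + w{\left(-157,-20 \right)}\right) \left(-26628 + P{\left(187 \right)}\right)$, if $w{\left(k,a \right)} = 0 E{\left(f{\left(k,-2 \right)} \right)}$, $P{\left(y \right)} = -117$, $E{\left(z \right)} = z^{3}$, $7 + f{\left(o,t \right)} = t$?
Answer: $892667865$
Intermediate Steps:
$f{\left(o,t \right)} = -7 + t$
$w{\left(k,a \right)} = 0$ ($w{\left(k,a \right)} = 0 \left(-7 - 2\right)^{3} = 0 \left(-9\right)^{3} = 0 \left(-729\right) = 0$)
$\left(-33377 + w{\left(-157,-20 \right)}\right) \left(-26628 + P{\left(187 \right)}\right) = \left(-33377 + 0\right) \left(-26628 - 117\right) = \left(-33377\right) \left(-26745\right) = 892667865$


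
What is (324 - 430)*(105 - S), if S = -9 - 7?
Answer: -12826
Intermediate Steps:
S = -16
(324 - 430)*(105 - S) = (324 - 430)*(105 - 1*(-16)) = -106*(105 + 16) = -106*121 = -12826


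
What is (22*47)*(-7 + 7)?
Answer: 0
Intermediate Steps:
(22*47)*(-7 + 7) = 1034*0 = 0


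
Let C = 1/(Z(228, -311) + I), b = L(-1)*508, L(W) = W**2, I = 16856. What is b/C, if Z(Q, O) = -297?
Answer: 8411972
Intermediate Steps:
b = 508 (b = (-1)**2*508 = 1*508 = 508)
C = 1/16559 (C = 1/(-297 + 16856) = 1/16559 ≈ 6.0390e-5)
b/C = 508/(1/16559) = 508*16559 = 8411972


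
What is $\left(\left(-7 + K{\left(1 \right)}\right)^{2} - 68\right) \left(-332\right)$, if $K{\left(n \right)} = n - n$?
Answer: $6308$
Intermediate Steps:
$K{\left(n \right)} = 0$
$\left(\left(-7 + K{\left(1 \right)}\right)^{2} - 68\right) \left(-332\right) = \left(\left(-7 + 0\right)^{2} - 68\right) \left(-332\right) = \left(\left(-7\right)^{2} - 68\right) \left(-332\right) = \left(49 - 68\right) \left(-332\right) = \left(-19\right) \left(-332\right) = 6308$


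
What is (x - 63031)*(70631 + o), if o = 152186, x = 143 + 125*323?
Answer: -5016279121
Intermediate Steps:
x = 40518 (x = 143 + 40375 = 40518)
(x - 63031)*(70631 + o) = (40518 - 63031)*(70631 + 152186) = -22513*222817 = -5016279121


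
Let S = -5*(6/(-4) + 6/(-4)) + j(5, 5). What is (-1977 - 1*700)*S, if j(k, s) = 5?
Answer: -53540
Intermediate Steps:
S = 20 (S = -5*(6/(-4) + 6/(-4)) + 5 = -5*(6*(-1/4) + 6*(-1/4)) + 5 = -5*(-3/2 - 3/2) + 5 = -5*(-3) + 5 = 15 + 5 = 20)
(-1977 - 1*700)*S = (-1977 - 1*700)*20 = (-1977 - 700)*20 = -2677*20 = -53540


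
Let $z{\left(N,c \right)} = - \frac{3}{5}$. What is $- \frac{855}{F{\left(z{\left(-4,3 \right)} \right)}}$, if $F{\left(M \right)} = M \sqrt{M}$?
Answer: $- 475 i \sqrt{15} \approx - 1839.7 i$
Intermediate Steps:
$z{\left(N,c \right)} = - \frac{3}{5}$ ($z{\left(N,c \right)} = \left(-3\right) \frac{1}{5} = - \frac{3}{5}$)
$F{\left(M \right)} = M^{\frac{3}{2}}$
$- \frac{855}{F{\left(z{\left(-4,3 \right)} \right)}} = - \frac{855}{\left(- \frac{3}{5}\right)^{\frac{3}{2}}} = - \frac{855}{\left(- \frac{3}{25}\right) i \sqrt{15}} = - 855 \frac{5 i \sqrt{15}}{9} = - 475 i \sqrt{15}$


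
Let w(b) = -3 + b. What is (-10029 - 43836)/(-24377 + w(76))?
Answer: 7695/3472 ≈ 2.2163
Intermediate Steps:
(-10029 - 43836)/(-24377 + w(76)) = (-10029 - 43836)/(-24377 + (-3 + 76)) = -53865/(-24377 + 73) = -53865/(-24304) = -53865*(-1/24304) = 7695/3472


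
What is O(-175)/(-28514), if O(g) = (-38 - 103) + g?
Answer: 158/14257 ≈ 0.011082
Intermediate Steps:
O(g) = -141 + g
O(-175)/(-28514) = (-141 - 175)/(-28514) = -316*(-1/28514) = 158/14257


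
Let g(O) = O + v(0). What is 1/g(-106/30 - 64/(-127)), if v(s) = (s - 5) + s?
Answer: -1905/15296 ≈ -0.12454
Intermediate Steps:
v(s) = -5 + 2*s (v(s) = (-5 + s) + s = -5 + 2*s)
g(O) = -5 + O (g(O) = O + (-5 + 2*0) = O + (-5 + 0) = O - 5 = -5 + O)
1/g(-106/30 - 64/(-127)) = 1/(-5 + (-106/30 - 64/(-127))) = 1/(-5 + (-106*1/30 - 64*(-1/127))) = 1/(-5 + (-53/15 + 64/127)) = 1/(-5 - 5771/1905) = 1/(-15296/1905) = -1905/15296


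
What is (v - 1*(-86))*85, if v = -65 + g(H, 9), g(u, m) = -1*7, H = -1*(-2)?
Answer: 1190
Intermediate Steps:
H = 2
g(u, m) = -7
v = -72 (v = -65 - 7 = -72)
(v - 1*(-86))*85 = (-72 - 1*(-86))*85 = (-72 + 86)*85 = 14*85 = 1190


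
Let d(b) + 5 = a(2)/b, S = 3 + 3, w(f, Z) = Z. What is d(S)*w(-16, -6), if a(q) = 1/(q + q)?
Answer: 119/4 ≈ 29.750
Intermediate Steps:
a(q) = 1/(2*q)
S = 6
d(b) = -5 + 1/(4*b) (d(b) = -5 + ((1/2)/2)/b = -5 + ((1/2)*(1/2))/b = -5 + 1/(4*b))
d(S)*w(-16, -6) = (-5 + (1/4)/6)*(-6) = (-5 + (1/4)*(1/6))*(-6) = (-5 + 1/24)*(-6) = -119/24*(-6) = 119/4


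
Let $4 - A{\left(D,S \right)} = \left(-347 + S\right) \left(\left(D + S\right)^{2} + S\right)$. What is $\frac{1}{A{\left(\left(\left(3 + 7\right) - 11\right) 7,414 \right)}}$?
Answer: $- \frac{1}{11126217} \approx -8.9878 \cdot 10^{-8}$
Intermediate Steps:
$A{\left(D,S \right)} = 4 - \left(-347 + S\right) \left(S + \left(D + S\right)^{2}\right)$ ($A{\left(D,S \right)} = 4 - \left(-347 + S\right) \left(\left(D + S\right)^{2} + S\right) = 4 - \left(-347 + S\right) \left(S + \left(D + S\right)^{2}\right)$)
$\frac{1}{A{\left(\left(\left(3 + 7\right) - 11\right) 7,414 \right)}} = \frac{1}{4 - 414^{2} + 347 \cdot 414 + 347 \left(\left(\left(3 + 7\right) - 11\right) 7 + 414\right)^{2} - 414 \left(\left(\left(3 + 7\right) - 11\right) 7 + 414\right)^{2}} = \frac{1}{4 - 171396 + 143658 + 347 \left(\left(10 - 11\right) 7 + 414\right)^{2} - 414 \left(\left(10 - 11\right) 7 + 414\right)^{2}} = \frac{1}{4 - 171396 + 143658 + 347 \left(\left(-1\right) 7 + 414\right)^{2} - 414 \left(\left(-1\right) 7 + 414\right)^{2}} = \frac{1}{4 - 171396 + 143658 + 347 \left(-7 + 414\right)^{2} - 414 \left(-7 + 414\right)^{2}} = \frac{1}{4 - 171396 + 143658 + 347 \cdot 407^{2} - 414 \cdot 407^{2}} = \frac{1}{4 - 171396 + 143658 + 347 \cdot 165649 - 414 \cdot 165649} = \frac{1}{4 - 171396 + 143658 + 57480203 - 68578686} = \frac{1}{-11126217} = - \frac{1}{11126217}$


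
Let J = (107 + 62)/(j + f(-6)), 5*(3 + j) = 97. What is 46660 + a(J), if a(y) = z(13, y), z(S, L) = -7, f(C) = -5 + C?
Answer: 46653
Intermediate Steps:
j = 82/5 (j = -3 + (⅕)*97 = -3 + 97/5 = 82/5 ≈ 16.400)
J = 845/27 (J = (107 + 62)/(82/5 + (-5 - 6)) = 169/(82/5 - 11) = 169/(27/5) = 169*(5/27) = 845/27 ≈ 31.296)
a(y) = -7
46660 + a(J) = 46660 - 7 = 46653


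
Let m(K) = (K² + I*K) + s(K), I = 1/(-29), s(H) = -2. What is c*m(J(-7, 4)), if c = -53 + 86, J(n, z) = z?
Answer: 13266/29 ≈ 457.45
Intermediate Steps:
I = -1/29 ≈ -0.034483
c = 33
m(K) = -2 + K² - K/29 (m(K) = (K² - K/29) - 2 = -2 + K² - K/29)
c*m(J(-7, 4)) = 33*(-2 + 4² - 1/29*4) = 33*(-2 + 16 - 4/29) = 33*(402/29) = 13266/29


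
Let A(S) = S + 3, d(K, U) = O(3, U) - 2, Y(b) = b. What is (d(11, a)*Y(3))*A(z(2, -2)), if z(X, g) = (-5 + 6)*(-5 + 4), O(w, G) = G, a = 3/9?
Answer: -10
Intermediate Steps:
a = 1/3 (a = 3*(1/9) = 1/3 ≈ 0.33333)
z(X, g) = -1 (z(X, g) = 1*(-1) = -1)
d(K, U) = -2 + U (d(K, U) = U - 2 = -2 + U)
A(S) = 3 + S
(d(11, a)*Y(3))*A(z(2, -2)) = ((-2 + 1/3)*3)*(3 - 1) = -5/3*3*2 = -5*2 = -10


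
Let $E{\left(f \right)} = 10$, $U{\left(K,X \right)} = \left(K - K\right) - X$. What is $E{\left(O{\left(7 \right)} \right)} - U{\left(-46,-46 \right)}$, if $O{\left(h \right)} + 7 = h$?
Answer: $-36$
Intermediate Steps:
$U{\left(K,X \right)} = - X$ ($U{\left(K,X \right)} = 0 - X = - X$)
$O{\left(h \right)} = -7 + h$
$E{\left(O{\left(7 \right)} \right)} - U{\left(-46,-46 \right)} = 10 - \left(-1\right) \left(-46\right) = 10 - 46 = -36$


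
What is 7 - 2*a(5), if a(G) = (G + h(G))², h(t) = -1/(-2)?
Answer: -107/2 ≈ -53.500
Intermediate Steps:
h(t) = ½ (h(t) = -1*(-½) = ½)
a(G) = (½ + G)² (a(G) = (G + ½)² = (½ + G)²)
7 - 2*a(5) = 7 - (1 + 2*5)²/2 = 7 - (1 + 10)²/2 = 7 - 11²/2 = 7 - 121/2 = -107/2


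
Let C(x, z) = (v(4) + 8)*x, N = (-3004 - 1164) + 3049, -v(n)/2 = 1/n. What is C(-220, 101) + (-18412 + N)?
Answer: -21181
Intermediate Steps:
v(n) = -2/n
N = -1119 (N = -4168 + 3049 = -1119)
C(x, z) = 15*x/2 (C(x, z) = (-2/4 + 8)*x = (-2*1/4 + 8)*x = (-1/2 + 8)*x = 15*x/2)
C(-220, 101) + (-18412 + N) = (15/2)*(-220) + (-18412 - 1119) = -1650 - 19531 = -21181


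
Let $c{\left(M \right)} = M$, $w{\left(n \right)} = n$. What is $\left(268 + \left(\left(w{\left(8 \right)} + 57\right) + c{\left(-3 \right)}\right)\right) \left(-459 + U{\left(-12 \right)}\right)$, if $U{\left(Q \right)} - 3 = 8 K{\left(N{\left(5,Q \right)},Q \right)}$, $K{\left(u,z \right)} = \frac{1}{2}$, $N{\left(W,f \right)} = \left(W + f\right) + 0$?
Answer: $-149160$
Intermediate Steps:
$N{\left(W,f \right)} = W + f$
$K{\left(u,z \right)} = \frac{1}{2}$
$U{\left(Q \right)} = 7$ ($U{\left(Q \right)} = 3 + 8 \cdot \frac{1}{2} = 3 + 4 = 7$)
$\left(268 + \left(\left(w{\left(8 \right)} + 57\right) + c{\left(-3 \right)}\right)\right) \left(-459 + U{\left(-12 \right)}\right) = \left(268 + \left(\left(8 + 57\right) - 3\right)\right) \left(-459 + 7\right) = \left(268 + \left(65 - 3\right)\right) \left(-452\right) = \left(268 + 62\right) \left(-452\right) = 330 \left(-452\right) = -149160$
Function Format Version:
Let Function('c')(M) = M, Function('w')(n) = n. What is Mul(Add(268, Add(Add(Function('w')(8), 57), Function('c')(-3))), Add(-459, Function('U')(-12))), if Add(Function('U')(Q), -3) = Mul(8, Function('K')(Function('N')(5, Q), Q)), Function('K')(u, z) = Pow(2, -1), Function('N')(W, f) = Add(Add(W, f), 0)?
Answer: -149160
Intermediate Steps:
Function('N')(W, f) = Add(W, f)
Function('K')(u, z) = Rational(1, 2)
Function('U')(Q) = 7 (Function('U')(Q) = Add(3, Mul(8, Rational(1, 2))) = Add(3, 4) = 7)
Mul(Add(268, Add(Add(Function('w')(8), 57), Function('c')(-3))), Add(-459, Function('U')(-12))) = Mul(Add(268, Add(Add(8, 57), -3)), Add(-459, 7)) = Mul(Add(268, Add(65, -3)), -452) = Mul(Add(268, 62), -452) = Mul(330, -452) = -149160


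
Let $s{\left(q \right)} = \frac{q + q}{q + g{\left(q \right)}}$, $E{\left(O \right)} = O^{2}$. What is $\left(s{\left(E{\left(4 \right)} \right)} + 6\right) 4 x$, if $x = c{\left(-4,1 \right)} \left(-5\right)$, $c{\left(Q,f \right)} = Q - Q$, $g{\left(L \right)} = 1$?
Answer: $0$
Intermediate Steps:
$c{\left(Q,f \right)} = 0$
$x = 0$ ($x = 0 \left(-5\right) = 0$)
$s{\left(q \right)} = \frac{2 q}{1 + q}$ ($s{\left(q \right)} = \frac{q + q}{q + 1} = \frac{2 q}{1 + q}$)
$\left(s{\left(E{\left(4 \right)} \right)} + 6\right) 4 x = \left(\frac{2 \cdot 4^{2}}{1 + 4^{2}} + 6\right) 4 \cdot 0 = \left(2 \cdot 16 \frac{1}{1 + 16} + 6\right) 4 \cdot 0 = \left(2 \cdot 16 \cdot \frac{1}{17} + 6\right) 4 \cdot 0 = \left(\frac{32}{17} + 6\right) 4 \cdot 0 = \frac{134}{17} \cdot 4 \cdot 0 = \frac{536}{17} \cdot 0 = 0$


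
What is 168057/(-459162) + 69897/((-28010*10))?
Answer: -4398156223/7145070900 ≈ -0.61555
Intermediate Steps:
168057/(-459162) + 69897/((-28010*10)) = 168057*(-1/459162) + 69897/(-280100) = -18673/51018 + 69897*(-1/280100) = -18673/51018 - 69897/280100 = -4398156223/7145070900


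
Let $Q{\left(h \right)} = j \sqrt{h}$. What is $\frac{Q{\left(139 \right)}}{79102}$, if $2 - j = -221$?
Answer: $\frac{223 \sqrt{139}}{79102} \approx 0.033237$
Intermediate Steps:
$j = 223$ ($j = 2 - -221 = 2 + 221 = 223$)
$Q{\left(h \right)} = 223 \sqrt{h}$
$\frac{Q{\left(139 \right)}}{79102} = \frac{223 \sqrt{139}}{79102}$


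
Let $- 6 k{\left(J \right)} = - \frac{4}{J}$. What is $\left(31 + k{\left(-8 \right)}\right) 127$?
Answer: $\frac{47117}{12} \approx 3926.4$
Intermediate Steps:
$k{\left(J \right)} = \frac{2}{3 J}$ ($k{\left(J \right)} = - \frac{\left(-4\right) \frac{1}{J}}{6} = \frac{2}{3 J}$)
$\left(31 + k{\left(-8 \right)}\right) 127 = \left(31 + \frac{2}{3 \left(-8\right)}\right) 127 = \left(31 + \frac{2}{3} \left(- \frac{1}{8}\right)\right) 127 = \left(31 - \frac{1}{12}\right) 127 = \frac{371}{12} \cdot 127 = \frac{47117}{12}$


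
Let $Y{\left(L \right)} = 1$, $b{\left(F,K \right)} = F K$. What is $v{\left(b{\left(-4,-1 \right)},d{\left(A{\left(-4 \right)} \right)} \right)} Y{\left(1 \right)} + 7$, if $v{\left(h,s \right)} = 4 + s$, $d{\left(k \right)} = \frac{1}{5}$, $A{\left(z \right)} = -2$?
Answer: $\frac{56}{5} \approx 11.2$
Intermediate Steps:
$d{\left(k \right)} = \frac{1}{5}$
$v{\left(b{\left(-4,-1 \right)},d{\left(A{\left(-4 \right)} \right)} \right)} Y{\left(1 \right)} + 7 = \left(4 + \frac{1}{5}\right) 1 + 7 = \frac{21}{5} \cdot 1 + 7 = \frac{21}{5} + 7 = \frac{56}{5}$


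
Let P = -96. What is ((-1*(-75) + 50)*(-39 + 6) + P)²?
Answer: 17816841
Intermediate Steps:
((-1*(-75) + 50)*(-39 + 6) + P)² = ((-1*(-75) + 50)*(-39 + 6) - 96)² = ((75 + 50)*(-33) - 96)² = (125*(-33) - 96)² = (-4125 - 96)² = (-4221)² = 17816841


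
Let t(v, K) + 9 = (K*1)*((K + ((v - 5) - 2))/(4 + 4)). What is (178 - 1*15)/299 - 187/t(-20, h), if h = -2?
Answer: 224793/2093 ≈ 107.40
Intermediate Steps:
t(v, K) = -9 + K*(-7/8 + K/8 + v/8) (t(v, K) = -9 + (K*1)*((K + ((v - 5) - 2))/(4 + 4)) = -9 + K*((K + ((-5 + v) - 2))/8) = -9 + K*((K + (-7 + v))*(1/8)) = -9 + K*((-7 + K + v)*(1/8)) = -9 + K*(-7/8 + K/8 + v/8))
(178 - 1*15)/299 - 187/t(-20, h) = (178 - 1*15)/299 - 187/(-9 - 7/8*(-2) + (1/8)*(-2)**2 + (1/8)*(-2)*(-20)) = (178 - 15)*(1/299) - 187/(-9 + 7/4 + (1/8)*4 + 5) = 163*(1/299) - 187/(-9 + 7/4 + 1/2 + 5) = 163/299 - 187/(-7/4) = 163/299 - 187*(-4/7) = 163/299 + 748/7 = 224793/2093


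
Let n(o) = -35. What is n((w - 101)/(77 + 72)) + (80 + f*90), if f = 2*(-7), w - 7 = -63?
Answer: -1215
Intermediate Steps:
w = -56 (w = 7 - 63 = -56)
f = -14
n((w - 101)/(77 + 72)) + (80 + f*90) = -35 + (80 - 14*90) = -35 + (80 - 1260) = -35 - 1180 = -1215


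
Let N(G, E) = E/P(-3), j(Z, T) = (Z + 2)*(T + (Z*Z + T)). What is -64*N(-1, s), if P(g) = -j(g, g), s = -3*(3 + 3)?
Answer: 384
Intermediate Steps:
s = -18 (s = -3*6 = -18)
j(Z, T) = (2 + Z)*(Z**2 + 2*T) (j(Z, T) = (2 + Z)*(T + (Z**2 + T)) = (2 + Z)*(T + (T + Z**2)) = (2 + Z)*(Z**2 + 2*T))
P(g) = -g**3 - 4*g - 4*g**2 (P(g) = -(g**3 + 2*g**2 + 4*g + 2*g*g) = -(g**3 + 2*g**2 + 4*g + 2*g**2) = -(g**3 + 4*g + 4*g**2) = -g**3 - 4*g - 4*g**2)
N(G, E) = E/3 (N(G, E) = E/((-3*(-4 - 1*(-3)**2 - 4*(-3)))) = E/((-3*(-4 - 1*9 + 12))) = E/((-3*(-4 - 9 + 12))) = E/((-3*(-1))) = E/3)
-64*N(-1, s) = -64*(-18)/3 = -64*(-6) = 384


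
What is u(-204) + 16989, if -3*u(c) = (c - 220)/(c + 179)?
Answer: 1273751/75 ≈ 16983.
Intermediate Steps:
u(c) = -(-220 + c)/(3*(179 + c)) (u(c) = -(c - 220)/(3*(c + 179)) = -(-220 + c)/(3*(179 + c)))
u(-204) + 16989 = (220 - 1*(-204))/(3*(179 - 204)) + 16989 = (1/3)*(220 + 204)/(-25) + 16989 = (1/3)*(-1/25)*424 + 16989 = -424/75 + 16989 = 1273751/75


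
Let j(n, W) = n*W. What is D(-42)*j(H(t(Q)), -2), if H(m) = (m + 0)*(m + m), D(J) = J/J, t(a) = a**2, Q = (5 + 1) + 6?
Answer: -82944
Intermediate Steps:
Q = 12 (Q = 6 + 6 = 12)
D(J) = 1
H(m) = 2*m**2 (H(m) = m*(2*m) = 2*m**2)
j(n, W) = W*n
D(-42)*j(H(t(Q)), -2) = 1*(-4*(12**2)**2) = 1*(-4*144**2) = 1*(-4*20736) = 1*(-2*41472) = 1*(-82944) = -82944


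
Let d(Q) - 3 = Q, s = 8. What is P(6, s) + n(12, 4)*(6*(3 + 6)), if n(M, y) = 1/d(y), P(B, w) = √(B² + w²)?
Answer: 124/7 ≈ 17.714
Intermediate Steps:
d(Q) = 3 + Q
n(M, y) = 1/(3 + y)
P(6, s) + n(12, 4)*(6*(3 + 6)) = √(6² + 8²) + (6*(3 + 6))/(3 + 4) = √(36 + 64) + (6*9)/7 = √100 + (⅐)*54 = 10 + 54/7 = 124/7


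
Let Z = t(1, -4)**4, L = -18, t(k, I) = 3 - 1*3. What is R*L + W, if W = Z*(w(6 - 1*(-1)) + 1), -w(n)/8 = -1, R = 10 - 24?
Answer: 252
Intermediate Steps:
t(k, I) = 0 (t(k, I) = 3 - 3 = 0)
R = -14
w(n) = 8 (w(n) = -8*(-1) = 8)
Z = 0 (Z = 0**4 = 0)
W = 0 (W = 0*(8 + 1) = 0*9 = 0)
R*L + W = -14*(-18) + 0 = 252 + 0 = 252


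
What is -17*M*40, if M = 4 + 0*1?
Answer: -2720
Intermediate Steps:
M = 4 (M = 4 + 0 = 4)
-17*M*40 = -17*4*40 = -68*40 = -2720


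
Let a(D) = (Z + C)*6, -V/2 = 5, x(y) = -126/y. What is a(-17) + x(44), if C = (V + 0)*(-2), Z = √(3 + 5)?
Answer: 2577/22 + 12*√2 ≈ 134.11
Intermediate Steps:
Z = 2*√2 (Z = √8 = 2*√2 ≈ 2.8284)
V = -10 (V = -2*5 = -10)
C = 20 (C = (-10 + 0)*(-2) = -10*(-2) = 20)
a(D) = 120 + 12*√2 (a(D) = (2*√2 + 20)*6 = (20 + 2*√2)*6 = 120 + 12*√2)
a(-17) + x(44) = (120 + 12*√2) - 126/44 = (120 + 12*√2) - 126*1/44 = (120 + 12*√2) - 63/22 = 2577/22 + 12*√2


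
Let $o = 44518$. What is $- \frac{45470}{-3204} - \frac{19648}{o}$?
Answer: $\frac{490320317}{35658918} \approx 13.75$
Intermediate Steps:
$- \frac{45470}{-3204} - \frac{19648}{o} = - \frac{45470}{-3204} - \frac{19648}{44518} = \left(-45470\right) \left(- \frac{1}{3204}\right) - \frac{9824}{22259} = \frac{22735}{1602} - \frac{9824}{22259} = \frac{490320317}{35658918}$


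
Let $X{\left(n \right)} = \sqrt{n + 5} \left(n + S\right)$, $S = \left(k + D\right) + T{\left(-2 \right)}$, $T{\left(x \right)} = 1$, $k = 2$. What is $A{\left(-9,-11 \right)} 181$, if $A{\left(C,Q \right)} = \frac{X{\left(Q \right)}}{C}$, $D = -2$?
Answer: $\frac{1810 i \sqrt{6}}{9} \approx 492.62 i$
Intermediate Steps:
$S = 1$ ($S = \left(2 - 2\right) + 1 = 0 + 1 = 1$)
$X{\left(n \right)} = \sqrt{5 + n} \left(1 + n\right)$ ($X{\left(n \right)} = \sqrt{n + 5} \left(n + 1\right) = \sqrt{5 + n} \left(1 + n\right)$)
$A{\left(C,Q \right)} = \frac{\sqrt{5 + Q} \left(1 + Q\right)}{C}$
$A{\left(-9,-11 \right)} 181 = \frac{\sqrt{5 - 11} \left(1 - 11\right)}{-9} \cdot 181 = \left(- \frac{1}{9}\right) \sqrt{-6} \left(-10\right) 181 = \left(- \frac{1}{9}\right) i \sqrt{6} \left(-10\right) 181 = \frac{10 i \sqrt{6}}{9} \cdot 181 = \frac{1810 i \sqrt{6}}{9}$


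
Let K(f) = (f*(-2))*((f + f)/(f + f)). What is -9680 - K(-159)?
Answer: -9998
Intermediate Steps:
K(f) = -2*f (K(f) = (-2*f)*((2*f)/((2*f))) = (-2*f)*((2*f)*(1/(2*f))) = -2*f*1 = -2*f)
-9680 - K(-159) = -9680 - (-2)*(-159) = -9680 - 1*318 = -9680 - 318 = -9998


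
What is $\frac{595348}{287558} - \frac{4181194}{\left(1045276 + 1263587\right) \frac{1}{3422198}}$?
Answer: $- \frac{2057314870809328286}{331966013277} \approx -6.1974 \cdot 10^{6}$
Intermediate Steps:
$\frac{595348}{287558} - \frac{4181194}{\left(1045276 + 1263587\right) \frac{1}{3422198}} = 595348 \cdot \frac{1}{287558} - \frac{4181194}{2308863 \cdot \frac{1}{3422198}} = \frac{297674}{143779} - \frac{4181194}{\frac{2308863}{3422198}} = \frac{297674}{143779} - \frac{14308873744412}{2308863} = - \frac{2057314870809328286}{331966013277}$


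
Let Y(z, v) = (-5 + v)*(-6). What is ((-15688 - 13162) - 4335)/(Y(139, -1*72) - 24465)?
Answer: 33185/24003 ≈ 1.3825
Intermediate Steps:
Y(z, v) = 30 - 6*v
((-15688 - 13162) - 4335)/(Y(139, -1*72) - 24465) = ((-15688 - 13162) - 4335)/((30 - (-6)*72) - 24465) = (-28850 - 4335)/((30 - 6*(-72)) - 24465) = -33185/((30 + 432) - 24465) = -33185/(462 - 24465) = -33185/(-24003) = -33185*(-1/24003) = 33185/24003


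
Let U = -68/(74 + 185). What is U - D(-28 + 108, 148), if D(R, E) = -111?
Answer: 28681/259 ≈ 110.74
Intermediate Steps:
U = -68/259 ≈ -0.26255
U - D(-28 + 108, 148) = -68/259 - 1*(-111) = -68/259 + 111 = 28681/259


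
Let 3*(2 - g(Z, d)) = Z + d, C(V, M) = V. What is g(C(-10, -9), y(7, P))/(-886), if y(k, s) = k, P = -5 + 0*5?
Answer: -3/886 ≈ -0.0033860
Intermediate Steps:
P = -5 (P = -5 + 0 = -5)
g(Z, d) = 2 - Z/3 - d/3 (g(Z, d) = 2 - (Z + d)/3 = 2 + (-Z/3 - d/3) = 2 - Z/3 - d/3)
g(C(-10, -9), y(7, P))/(-886) = (2 - 1/3*(-10) - 1/3*7)/(-886) = (2 + 10/3 - 7/3)*(-1/886) = 3*(-1/886) = -3/886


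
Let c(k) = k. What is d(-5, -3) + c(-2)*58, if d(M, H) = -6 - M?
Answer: -117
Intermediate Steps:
d(-5, -3) + c(-2)*58 = (-6 - 1*(-5)) - 2*58 = (-6 + 5) - 116 = -1 - 116 = -117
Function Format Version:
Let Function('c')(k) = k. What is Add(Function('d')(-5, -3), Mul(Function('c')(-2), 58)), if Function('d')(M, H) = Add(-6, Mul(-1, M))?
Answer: -117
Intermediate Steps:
Add(Function('d')(-5, -3), Mul(Function('c')(-2), 58)) = Add(Add(-6, Mul(-1, -5)), Mul(-2, 58)) = Add(Add(-6, 5), -116) = Add(-1, -116) = -117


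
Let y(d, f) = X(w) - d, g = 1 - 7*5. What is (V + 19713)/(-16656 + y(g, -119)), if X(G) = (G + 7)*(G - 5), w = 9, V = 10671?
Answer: -15192/8279 ≈ -1.8350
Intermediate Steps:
X(G) = (-5 + G)*(7 + G) (X(G) = (7 + G)*(-5 + G) = (-5 + G)*(7 + G))
g = -34 (g = 1 - 35 = -34)
y(d, f) = 64 - d (y(d, f) = (-35 + 9² + 2*9) - d = (-35 + 81 + 18) - d = 64 - d)
(V + 19713)/(-16656 + y(g, -119)) = (10671 + 19713)/(-16656 + (64 - 1*(-34))) = 30384/(-16656 + (64 + 34)) = 30384/(-16656 + 98) = 30384/(-16558) = 30384*(-1/16558) = -15192/8279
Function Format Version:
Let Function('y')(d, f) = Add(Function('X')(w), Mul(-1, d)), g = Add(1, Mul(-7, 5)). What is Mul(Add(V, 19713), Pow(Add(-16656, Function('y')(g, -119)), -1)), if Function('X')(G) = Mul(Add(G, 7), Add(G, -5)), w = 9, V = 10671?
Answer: Rational(-15192, 8279) ≈ -1.8350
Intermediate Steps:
Function('X')(G) = Mul(Add(-5, G), Add(7, G)) (Function('X')(G) = Mul(Add(7, G), Add(-5, G)) = Mul(Add(-5, G), Add(7, G)))
g = -34 (g = Add(1, -35) = -34)
Function('y')(d, f) = Add(64, Mul(-1, d)) (Function('y')(d, f) = Add(Add(-35, Pow(9, 2), Mul(2, 9)), Mul(-1, d)) = Add(Add(-35, 81, 18), Mul(-1, d)) = Add(64, Mul(-1, d)))
Mul(Add(V, 19713), Pow(Add(-16656, Function('y')(g, -119)), -1)) = Mul(Add(10671, 19713), Pow(Add(-16656, Add(64, Mul(-1, -34))), -1)) = Mul(30384, Pow(Add(-16656, Add(64, 34)), -1)) = Mul(30384, Pow(Add(-16656, 98), -1)) = Mul(30384, Pow(-16558, -1)) = Mul(30384, Rational(-1, 16558)) = Rational(-15192, 8279)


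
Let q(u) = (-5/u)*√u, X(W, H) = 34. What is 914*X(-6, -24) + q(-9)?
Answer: 31076 + 5*I/3 ≈ 31076.0 + 1.6667*I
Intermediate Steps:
q(u) = -5/√u
914*X(-6, -24) + q(-9) = 914*34 - (-5)*I/3 = 31076 - (-5)*I/3 = 31076 + 5*I/3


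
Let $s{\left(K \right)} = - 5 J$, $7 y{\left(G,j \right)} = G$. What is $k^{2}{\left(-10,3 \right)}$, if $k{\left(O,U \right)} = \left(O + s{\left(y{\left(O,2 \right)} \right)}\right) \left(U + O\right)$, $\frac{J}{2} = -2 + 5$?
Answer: $78400$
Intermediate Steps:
$J = 6$ ($J = 2 \left(-2 + 5\right) = 2 \cdot 3 = 6$)
$y{\left(G,j \right)} = \frac{G}{7}$
$s{\left(K \right)} = -30$ ($s{\left(K \right)} = \left(-5\right) 6 = -30$)
$k{\left(O,U \right)} = \left(-30 + O\right) \left(O + U\right)$ ($k{\left(O,U \right)} = \left(O - 30\right) \left(U + O\right) = \left(-30 + O\right) \left(O + U\right)$)
$k^{2}{\left(-10,3 \right)} = \left(\left(-10\right)^{2} - -300 - 90 - 30\right)^{2} = \left(100 + 300 - 90 - 30\right)^{2} = 280^{2} = 78400$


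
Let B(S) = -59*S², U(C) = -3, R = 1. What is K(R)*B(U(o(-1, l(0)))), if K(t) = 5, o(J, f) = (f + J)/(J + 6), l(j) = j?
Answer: -2655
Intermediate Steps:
o(J, f) = (J + f)/(6 + J)
K(R)*B(U(o(-1, l(0)))) = 5*(-59*(-3)²) = 5*(-59*9) = 5*(-531) = -2655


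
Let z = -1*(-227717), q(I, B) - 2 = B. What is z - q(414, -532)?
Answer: 228247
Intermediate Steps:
q(I, B) = 2 + B
z = 227717
z - q(414, -532) = 227717 - (2 - 532) = 227717 - 1*(-530) = 227717 + 530 = 228247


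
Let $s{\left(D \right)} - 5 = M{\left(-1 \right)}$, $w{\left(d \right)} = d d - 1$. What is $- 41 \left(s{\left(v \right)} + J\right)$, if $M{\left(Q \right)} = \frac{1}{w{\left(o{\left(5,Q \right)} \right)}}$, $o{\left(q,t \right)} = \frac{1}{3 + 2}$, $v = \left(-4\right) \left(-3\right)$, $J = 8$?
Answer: $- \frac{11767}{24} \approx -490.29$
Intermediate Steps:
$v = 12$
$o{\left(q,t \right)} = \frac{1}{5}$
$w{\left(d \right)} = -1 + d^{2}$ ($w{\left(d \right)} = d^{2} - 1 = -1 + d^{2}$)
$M{\left(Q \right)} = - \frac{25}{24}$ ($M{\left(Q \right)} = \frac{1}{-1 + \left(\frac{1}{5}\right)^{2}} = \frac{1}{-1 + \frac{1}{25}} = \frac{1}{- \frac{24}{25}} = - \frac{25}{24}$)
$s{\left(D \right)} = \frac{95}{24}$ ($s{\left(D \right)} = 5 - \frac{25}{24} = \frac{95}{24}$)
$- 41 \left(s{\left(v \right)} + J\right) = - 41 \left(\frac{95}{24} + 8\right) = \left(-41\right) \frac{287}{24} = - \frac{11767}{24}$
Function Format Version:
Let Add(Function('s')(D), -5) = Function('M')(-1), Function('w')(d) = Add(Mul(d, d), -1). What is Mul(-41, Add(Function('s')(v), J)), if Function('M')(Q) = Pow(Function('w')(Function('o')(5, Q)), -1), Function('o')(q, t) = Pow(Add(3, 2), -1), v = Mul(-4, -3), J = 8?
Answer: Rational(-11767, 24) ≈ -490.29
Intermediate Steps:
v = 12
Function('o')(q, t) = Rational(1, 5) (Function('o')(q, t) = Pow(5, -1) = Rational(1, 5))
Function('w')(d) = Add(-1, Pow(d, 2)) (Function('w')(d) = Add(Pow(d, 2), -1) = Add(-1, Pow(d, 2)))
Function('M')(Q) = Rational(-25, 24) (Function('M')(Q) = Pow(Add(-1, Pow(Rational(1, 5), 2)), -1) = Pow(Add(-1, Rational(1, 25)), -1) = Pow(Rational(-24, 25), -1) = Rational(-25, 24))
Function('s')(D) = Rational(95, 24) (Function('s')(D) = Add(5, Rational(-25, 24)) = Rational(95, 24))
Mul(-41, Add(Function('s')(v), J)) = Mul(-41, Add(Rational(95, 24), 8)) = Mul(-41, Rational(287, 24)) = Rational(-11767, 24)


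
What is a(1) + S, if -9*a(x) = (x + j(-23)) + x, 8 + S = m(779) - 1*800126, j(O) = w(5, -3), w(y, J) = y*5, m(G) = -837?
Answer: -800974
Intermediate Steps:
w(y, J) = 5*y
j(O) = 25 (j(O) = 5*5 = 25)
S = -800971 (S = -8 + (-837 - 1*800126) = -8 + (-837 - 800126) = -8 - 800963 = -800971)
a(x) = -25/9 - 2*x/9 (a(x) = -((x + 25) + x)/9 = -((25 + x) + x)/9 = -(25 + 2*x)/9 = -25/9 - 2*x/9)
a(1) + S = (-25/9 - 2/9*1) - 800971 = (-25/9 - 2/9) - 800971 = -3 - 800971 = -800974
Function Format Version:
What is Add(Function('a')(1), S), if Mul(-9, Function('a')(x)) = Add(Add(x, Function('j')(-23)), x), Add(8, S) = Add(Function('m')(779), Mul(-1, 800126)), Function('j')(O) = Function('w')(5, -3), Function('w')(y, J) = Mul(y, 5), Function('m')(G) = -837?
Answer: -800974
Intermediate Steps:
Function('w')(y, J) = Mul(5, y)
Function('j')(O) = 25 (Function('j')(O) = Mul(5, 5) = 25)
S = -800971 (S = Add(-8, Add(-837, Mul(-1, 800126))) = Add(-8, Add(-837, -800126)) = Add(-8, -800963) = -800971)
Function('a')(x) = Add(Rational(-25, 9), Mul(Rational(-2, 9), x)) (Function('a')(x) = Mul(Rational(-1, 9), Add(Add(x, 25), x)) = Mul(Rational(-1, 9), Add(Add(25, x), x)) = Mul(Rational(-1, 9), Add(25, Mul(2, x))) = Add(Rational(-25, 9), Mul(Rational(-2, 9), x)))
Add(Function('a')(1), S) = Add(Add(Rational(-25, 9), Mul(Rational(-2, 9), 1)), -800971) = Add(Add(Rational(-25, 9), Rational(-2, 9)), -800971) = Add(-3, -800971) = -800974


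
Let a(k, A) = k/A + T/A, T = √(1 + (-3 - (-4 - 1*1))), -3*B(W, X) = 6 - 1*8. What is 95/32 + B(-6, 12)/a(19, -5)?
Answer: 47975/17184 + 5*√3/537 ≈ 2.8080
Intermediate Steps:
B(W, X) = ⅔ (B(W, X) = -(6 - 1*8)/3 = -(6 - 8)/3 = -⅓*(-2) = ⅔)
T = √3 (T = √(1 + (-3 - (-4 - 1))) = √(1 + (-3 - 1*(-5))) = √(1 + (-3 + 5)) = √(1 + 2) = √3 ≈ 1.7320)
a(k, A) = k/A + √3/A
95/32 + B(-6, 12)/a(19, -5) = 95/32 + 2/(3*(((19 + √3)/(-5)))) = 95*(1/32) + 2/(3*((-(19 + √3)/5))) = 95/32 + 2/(3*(-19/5 - √3/5))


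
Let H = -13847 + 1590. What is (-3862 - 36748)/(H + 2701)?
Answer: 20305/4778 ≈ 4.2497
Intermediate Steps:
H = -12257
(-3862 - 36748)/(H + 2701) = (-3862 - 36748)/(-12257 + 2701) = -40610/(-9556) = -40610*(-1/9556) = 20305/4778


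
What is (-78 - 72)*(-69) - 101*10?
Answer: 9340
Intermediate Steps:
(-78 - 72)*(-69) - 101*10 = -150*(-69) - 1*1010 = 10350 - 1010 = 9340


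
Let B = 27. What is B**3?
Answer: 19683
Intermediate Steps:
B**3 = 27**3 = 19683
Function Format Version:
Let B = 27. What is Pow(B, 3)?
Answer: 19683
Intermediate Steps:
Pow(B, 3) = Pow(27, 3) = 19683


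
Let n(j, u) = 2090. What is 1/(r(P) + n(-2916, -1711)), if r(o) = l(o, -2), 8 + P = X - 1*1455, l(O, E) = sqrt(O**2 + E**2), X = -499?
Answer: 1045/259326 - sqrt(962362)/259326 ≈ 0.00024679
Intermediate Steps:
l(O, E) = sqrt(E**2 + O**2)
P = -1962 (P = -8 + (-499 - 1*1455) = -8 + (-499 - 1455) = -8 - 1954 = -1962)
r(o) = sqrt(4 + o**2) (r(o) = sqrt((-2)**2 + o**2) = sqrt(4 + o**2))
1/(r(P) + n(-2916, -1711)) = 1/(sqrt(4 + (-1962)**2) + 2090) = 1/(sqrt(4 + 3849444) + 2090) = 1/(sqrt(3849448) + 2090) = 1/(2*sqrt(962362) + 2090) = 1/(2090 + 2*sqrt(962362))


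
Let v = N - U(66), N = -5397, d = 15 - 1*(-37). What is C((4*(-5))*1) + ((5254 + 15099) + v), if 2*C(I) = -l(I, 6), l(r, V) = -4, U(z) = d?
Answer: 14906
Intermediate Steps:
d = 52 (d = 15 + 37 = 52)
U(z) = 52
v = -5449 (v = -5397 - 1*52 = -5397 - 52 = -5449)
C(I) = 2 (C(I) = (-1*(-4))/2 = (1/2)*4 = 2)
C((4*(-5))*1) + ((5254 + 15099) + v) = 2 + ((5254 + 15099) - 5449) = 2 + (20353 - 5449) = 2 + 14904 = 14906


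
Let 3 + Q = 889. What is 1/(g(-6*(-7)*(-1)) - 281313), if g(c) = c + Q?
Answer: -1/280469 ≈ -3.5655e-6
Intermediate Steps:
Q = 886 (Q = -3 + 889 = 886)
g(c) = 886 + c (g(c) = c + 886 = 886 + c)
1/(g(-6*(-7)*(-1)) - 281313) = 1/((886 - 6*(-7)*(-1)) - 281313) = 1/((886 + 42*(-1)) - 281313) = 1/((886 - 42) - 281313) = 1/(844 - 281313) = 1/(-280469) = -1/280469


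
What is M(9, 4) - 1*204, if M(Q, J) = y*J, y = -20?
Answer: -284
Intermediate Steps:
M(Q, J) = -20*J
M(9, 4) - 1*204 = -20*4 - 1*204 = -80 - 204 = -284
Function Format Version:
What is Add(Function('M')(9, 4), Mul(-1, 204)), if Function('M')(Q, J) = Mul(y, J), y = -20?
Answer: -284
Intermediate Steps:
Function('M')(Q, J) = Mul(-20, J)
Add(Function('M')(9, 4), Mul(-1, 204)) = Add(Mul(-20, 4), Mul(-1, 204)) = Add(-80, -204) = -284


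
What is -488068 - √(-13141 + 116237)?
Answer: -488068 - 14*√526 ≈ -4.8839e+5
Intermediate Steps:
-488068 - √(-13141 + 116237) = -488068 - √103096 = -488068 - 14*√526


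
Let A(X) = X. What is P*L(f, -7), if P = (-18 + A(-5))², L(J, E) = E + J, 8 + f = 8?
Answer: -3703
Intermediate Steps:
f = 0 (f = -8 + 8 = 0)
P = 529 (P = (-18 - 5)² = (-23)² = 529)
P*L(f, -7) = 529*(-7 + 0) = 529*(-7) = -3703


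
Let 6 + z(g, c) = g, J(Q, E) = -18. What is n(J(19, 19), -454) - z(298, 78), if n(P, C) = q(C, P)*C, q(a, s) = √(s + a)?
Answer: -292 - 908*I*√118 ≈ -292.0 - 9863.4*I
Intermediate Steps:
q(a, s) = √(a + s)
z(g, c) = -6 + g
n(P, C) = C*√(C + P) (n(P, C) = √(C + P)*C = C*√(C + P))
n(J(19, 19), -454) - z(298, 78) = -454*√(-454 - 18) - (-6 + 298) = -908*I*√118 - 1*292 = -908*I*√118 - 292 = -292 - 908*I*√118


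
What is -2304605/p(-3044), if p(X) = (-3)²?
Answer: -2304605/9 ≈ -2.5607e+5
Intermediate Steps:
p(X) = 9
-2304605/p(-3044) = -2304605/9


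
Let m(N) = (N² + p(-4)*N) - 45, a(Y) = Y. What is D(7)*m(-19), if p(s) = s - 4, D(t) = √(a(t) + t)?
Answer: 468*√14 ≈ 1751.1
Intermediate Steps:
D(t) = √2*√t (D(t) = √(t + t) = √(2*t) = √2*√t)
p(s) = -4 + s
m(N) = -45 + N² - 8*N (m(N) = (N² + (-4 - 4)*N) - 45 = (N² - 8*N) - 45 = -45 + N² - 8*N)
D(7)*m(-19) = (√2*√7)*(-45 + (-19)² - 8*(-19)) = √14*(-45 + 361 + 152) = √14*468 = 468*√14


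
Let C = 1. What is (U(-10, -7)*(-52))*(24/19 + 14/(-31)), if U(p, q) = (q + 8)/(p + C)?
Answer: 24856/5301 ≈ 4.6889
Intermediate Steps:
U(p, q) = (8 + q)/(1 + p) (U(p, q) = (q + 8)/(p + 1) = (8 + q)/(1 + p))
(U(-10, -7)*(-52))*(24/19 + 14/(-31)) = (((8 - 7)/(1 - 10))*(-52))*(24/19 + 14/(-31)) = ((1/(-9))*(-52))*(24*(1/19) + 14*(-1/31)) = (-⅑*1*(-52))*(24/19 - 14/31) = -⅑*(-52)*(478/589) = (52/9)*(478/589) = 24856/5301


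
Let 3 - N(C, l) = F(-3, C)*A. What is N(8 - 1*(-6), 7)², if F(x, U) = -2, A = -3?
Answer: 9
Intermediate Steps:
N(C, l) = -3 (N(C, l) = 3 - (-2)*(-3) = 3 - 1*6 = 3 - 6 = -3)
N(8 - 1*(-6), 7)² = (-3)² = 9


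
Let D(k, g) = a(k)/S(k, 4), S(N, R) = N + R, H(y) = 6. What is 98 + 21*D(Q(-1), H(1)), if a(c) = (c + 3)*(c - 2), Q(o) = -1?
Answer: 56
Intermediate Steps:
a(c) = (-2 + c)*(3 + c) (a(c) = (3 + c)*(-2 + c) = (-2 + c)*(3 + c))
D(k, g) = (-6 + k + k²)/(4 + k) (D(k, g) = (-6 + k + k²)/(k + 4) = (-6 + k + k²)/(4 + k))
98 + 21*D(Q(-1), H(1)) = 98 + 21*((-6 - 1 + (-1)²)/(4 - 1)) = 98 + 21*((-6 - 1 + 1)/3) = 98 + 21*((⅓)*(-6)) = 98 + 21*(-2) = 98 - 42 = 56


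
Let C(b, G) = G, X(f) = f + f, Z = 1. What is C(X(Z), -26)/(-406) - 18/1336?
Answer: 6857/135604 ≈ 0.050566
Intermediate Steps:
X(f) = 2*f
C(X(Z), -26)/(-406) - 18/1336 = -26/(-406) - 18/1336 = -26*(-1/406) - 18*1/1336 = 13/203 - 9/668 = 6857/135604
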